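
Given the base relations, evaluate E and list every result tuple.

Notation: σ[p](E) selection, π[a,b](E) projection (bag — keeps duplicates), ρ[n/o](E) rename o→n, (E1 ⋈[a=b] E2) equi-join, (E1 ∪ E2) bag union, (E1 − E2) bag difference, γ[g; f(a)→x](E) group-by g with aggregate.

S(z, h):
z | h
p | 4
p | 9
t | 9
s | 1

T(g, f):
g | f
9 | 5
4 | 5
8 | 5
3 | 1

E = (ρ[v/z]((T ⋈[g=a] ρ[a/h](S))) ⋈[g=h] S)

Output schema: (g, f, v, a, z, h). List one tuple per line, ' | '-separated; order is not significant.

Subexpression sizes:
  T → 4
  S → 4
  ρ[a/h](S) → 4
  (T ⋈[g=a] ρ[a/h](S)) → 3
  ρ[v/z]((T ⋈[g=a] ρ[a/h](S))) → 3
  S → 4
  (ρ[v/z]((T ⋈[g=a] ρ[a/h](S))) ⋈[g=h] S) → 5

== RESULT ==
g | f | v | a | z | h
4 | 5 | p | 4 | p | 4
9 | 5 | p | 9 | p | 9
9 | 5 | p | 9 | t | 9
9 | 5 | t | 9 | p | 9
9 | 5 | t | 9 | t | 9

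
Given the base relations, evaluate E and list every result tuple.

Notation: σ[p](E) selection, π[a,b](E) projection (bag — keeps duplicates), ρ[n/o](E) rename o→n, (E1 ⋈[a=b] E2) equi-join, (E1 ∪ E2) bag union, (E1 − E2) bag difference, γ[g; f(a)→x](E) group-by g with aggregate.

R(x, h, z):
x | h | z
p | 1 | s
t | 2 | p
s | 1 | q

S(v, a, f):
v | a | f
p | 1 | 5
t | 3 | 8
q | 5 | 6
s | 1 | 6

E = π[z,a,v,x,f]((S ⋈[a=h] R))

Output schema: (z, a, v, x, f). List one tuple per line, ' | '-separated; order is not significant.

Per-node cardinality:
  S → 4
  R → 3
  (S ⋈[a=h] R) → 4
  π[z,a,v,x,f]((S ⋈[a=h] R)) → 4

== RESULT ==
z | a | v | x | f
q | 1 | p | s | 5
q | 1 | s | s | 6
s | 1 | p | p | 5
s | 1 | s | p | 6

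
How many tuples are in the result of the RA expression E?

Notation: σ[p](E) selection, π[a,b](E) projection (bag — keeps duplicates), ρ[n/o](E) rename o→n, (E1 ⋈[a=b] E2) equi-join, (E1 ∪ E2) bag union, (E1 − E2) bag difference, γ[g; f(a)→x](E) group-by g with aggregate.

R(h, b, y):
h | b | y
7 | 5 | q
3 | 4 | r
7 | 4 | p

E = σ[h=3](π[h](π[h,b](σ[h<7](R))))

Per-node cardinality:
  R → 3
  σ[h<7](R) → 1
  π[h,b](σ[h<7](R)) → 1
  π[h](π[h,b](σ[h<7](R))) → 1
  σ[h=3](π[h](π[h,b](σ[h<7](R)))) → 1

|E| = 1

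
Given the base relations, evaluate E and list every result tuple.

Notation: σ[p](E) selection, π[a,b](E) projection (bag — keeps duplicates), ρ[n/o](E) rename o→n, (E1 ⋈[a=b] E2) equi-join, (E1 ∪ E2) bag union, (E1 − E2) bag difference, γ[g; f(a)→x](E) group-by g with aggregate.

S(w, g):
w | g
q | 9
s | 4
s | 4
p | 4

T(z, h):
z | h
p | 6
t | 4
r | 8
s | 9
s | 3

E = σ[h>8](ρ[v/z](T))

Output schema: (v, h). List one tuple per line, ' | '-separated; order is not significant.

Per-node cardinality:
  T → 5
  ρ[v/z](T) → 5
  σ[h>8](ρ[v/z](T)) → 1

== RESULT ==
v | h
s | 9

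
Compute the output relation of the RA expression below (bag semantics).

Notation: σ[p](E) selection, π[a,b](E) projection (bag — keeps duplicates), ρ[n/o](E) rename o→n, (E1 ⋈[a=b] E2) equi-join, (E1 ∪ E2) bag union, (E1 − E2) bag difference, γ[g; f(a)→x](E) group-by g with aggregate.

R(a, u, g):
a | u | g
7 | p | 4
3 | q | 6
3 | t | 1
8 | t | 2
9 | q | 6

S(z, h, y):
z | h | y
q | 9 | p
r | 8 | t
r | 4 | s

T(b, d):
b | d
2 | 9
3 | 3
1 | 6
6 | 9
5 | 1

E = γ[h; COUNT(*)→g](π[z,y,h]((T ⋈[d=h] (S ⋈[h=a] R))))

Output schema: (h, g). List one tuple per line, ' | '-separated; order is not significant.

Subexpression sizes:
  T → 5
  S → 3
  R → 5
  (S ⋈[h=a] R) → 2
  (T ⋈[d=h] (S ⋈[h=a] R)) → 2
  π[z,y,h]((T ⋈[d=h] (S ⋈[h=a] R))) → 2
  γ[h; COUNT(*)→g](π[z,y,h]((T ⋈[d=h] (S ⋈[h=a] R)))) → 1

== RESULT ==
h | g
9 | 2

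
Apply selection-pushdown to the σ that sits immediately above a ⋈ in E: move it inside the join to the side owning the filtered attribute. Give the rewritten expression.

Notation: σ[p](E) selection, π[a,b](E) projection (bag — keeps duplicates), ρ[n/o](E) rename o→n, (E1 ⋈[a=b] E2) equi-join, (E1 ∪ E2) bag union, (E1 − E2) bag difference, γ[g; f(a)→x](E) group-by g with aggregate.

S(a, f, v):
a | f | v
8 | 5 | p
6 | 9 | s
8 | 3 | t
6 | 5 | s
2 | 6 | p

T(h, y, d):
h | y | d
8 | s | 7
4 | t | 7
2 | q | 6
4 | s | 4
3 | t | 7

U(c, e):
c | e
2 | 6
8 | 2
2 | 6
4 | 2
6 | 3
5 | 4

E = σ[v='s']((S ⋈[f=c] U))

σ filters on v, owned by the left side.
E' = (σ[v='s'](S) ⋈[f=c] U)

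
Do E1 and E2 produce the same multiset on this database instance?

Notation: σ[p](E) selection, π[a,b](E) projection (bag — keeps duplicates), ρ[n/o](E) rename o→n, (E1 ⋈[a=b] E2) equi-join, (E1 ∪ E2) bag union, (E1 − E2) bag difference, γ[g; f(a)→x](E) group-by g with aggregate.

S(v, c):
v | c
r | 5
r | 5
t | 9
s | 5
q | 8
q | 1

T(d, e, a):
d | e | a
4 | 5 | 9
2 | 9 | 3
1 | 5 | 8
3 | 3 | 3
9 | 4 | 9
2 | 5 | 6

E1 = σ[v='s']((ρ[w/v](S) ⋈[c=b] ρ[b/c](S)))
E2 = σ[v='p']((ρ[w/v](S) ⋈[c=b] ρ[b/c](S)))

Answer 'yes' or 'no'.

E1 row counts bottom-up:
  S → 6
  ρ[w/v](S) → 6
  S → 6
  ρ[b/c](S) → 6
  (ρ[w/v](S) ⋈[c=b] ρ[b/c](S)) → 12
  σ[v='s']((ρ[w/v](S) ⋈[c=b] ρ[b/c](S))) → 3
E2 row counts bottom-up:
  S → 6
  ρ[w/v](S) → 6
  S → 6
  ρ[b/c](S) → 6
  (ρ[w/v](S) ⋈[c=b] ρ[b/c](S)) → 12
  σ[v='p']((ρ[w/v](S) ⋈[c=b] ρ[b/c](S))) → 0

E1 result:
w | c | v | b
r | 5 | s | 5
r | 5 | s | 5
s | 5 | s | 5
E2 result:
w | c | v | b
(0 rows)
Witness: ('r', 5, 's', 5) appears 2× in E1 but 0× in E2.

no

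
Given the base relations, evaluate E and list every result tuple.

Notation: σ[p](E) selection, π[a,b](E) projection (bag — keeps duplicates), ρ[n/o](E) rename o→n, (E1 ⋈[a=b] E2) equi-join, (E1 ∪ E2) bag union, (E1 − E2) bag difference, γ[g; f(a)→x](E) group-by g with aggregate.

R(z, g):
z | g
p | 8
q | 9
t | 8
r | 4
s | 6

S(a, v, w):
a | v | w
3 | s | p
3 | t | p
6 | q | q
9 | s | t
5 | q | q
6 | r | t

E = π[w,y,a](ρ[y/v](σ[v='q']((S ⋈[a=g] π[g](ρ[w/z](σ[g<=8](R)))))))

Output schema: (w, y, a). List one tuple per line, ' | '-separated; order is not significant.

Row counts bottom-up:
  S → 6
  R → 5
  σ[g<=8](R) → 4
  ρ[w/z](σ[g<=8](R)) → 4
  π[g](ρ[w/z](σ[g<=8](R))) → 4
  (S ⋈[a=g] π[g](ρ[w/z](σ[g<=8](R)))) → 2
  σ[v='q']((S ⋈[a=g] π[g](ρ[w/z](σ[g<=8](R))))) → 1
  ρ[y/v](σ[v='q']((S ⋈[a=g] π[g](ρ[w/z](σ[g<=8](R)))))) → 1
  π[w,y,a](ρ[y/v](σ[v='q']((S ⋈[a=g] π[g](ρ[w/z](σ[g<=8](R))))))) → 1

== RESULT ==
w | y | a
q | q | 6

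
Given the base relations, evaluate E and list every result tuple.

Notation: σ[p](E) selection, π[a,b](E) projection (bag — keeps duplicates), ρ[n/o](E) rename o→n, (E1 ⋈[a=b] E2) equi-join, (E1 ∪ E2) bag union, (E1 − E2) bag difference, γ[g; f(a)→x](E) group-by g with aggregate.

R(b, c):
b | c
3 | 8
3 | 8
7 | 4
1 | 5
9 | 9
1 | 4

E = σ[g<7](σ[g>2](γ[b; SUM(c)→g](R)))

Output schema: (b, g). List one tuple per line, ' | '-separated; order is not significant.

Stepwise |·|:
  R → 6
  γ[b; SUM(c)→g](R) → 4
  σ[g>2](γ[b; SUM(c)→g](R)) → 4
  σ[g<7](σ[g>2](γ[b; SUM(c)→g](R))) → 1

== RESULT ==
b | g
7 | 4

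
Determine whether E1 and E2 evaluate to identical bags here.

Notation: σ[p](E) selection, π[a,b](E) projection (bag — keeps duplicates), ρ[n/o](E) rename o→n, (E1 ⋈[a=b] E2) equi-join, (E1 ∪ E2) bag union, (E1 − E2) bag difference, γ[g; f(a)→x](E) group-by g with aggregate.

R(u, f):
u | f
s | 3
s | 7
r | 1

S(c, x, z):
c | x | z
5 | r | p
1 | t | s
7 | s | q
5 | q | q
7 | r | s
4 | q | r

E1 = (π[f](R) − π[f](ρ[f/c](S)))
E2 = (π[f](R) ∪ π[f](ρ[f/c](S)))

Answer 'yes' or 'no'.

E1 stepwise |·|:
  R → 3
  π[f](R) → 3
  S → 6
  ρ[f/c](S) → 6
  π[f](ρ[f/c](S)) → 6
  (π[f](R) − π[f](ρ[f/c](S))) → 1
E2 stepwise |·|:
  R → 3
  π[f](R) → 3
  S → 6
  ρ[f/c](S) → 6
  π[f](ρ[f/c](S)) → 6
  (π[f](R) ∪ π[f](ρ[f/c](S))) → 9

E1 result:
f
3
E2 result:
f
1
1
3
4
5
5
7
7
7
Witness: (1,) appears 0× in E1 but 2× in E2.

no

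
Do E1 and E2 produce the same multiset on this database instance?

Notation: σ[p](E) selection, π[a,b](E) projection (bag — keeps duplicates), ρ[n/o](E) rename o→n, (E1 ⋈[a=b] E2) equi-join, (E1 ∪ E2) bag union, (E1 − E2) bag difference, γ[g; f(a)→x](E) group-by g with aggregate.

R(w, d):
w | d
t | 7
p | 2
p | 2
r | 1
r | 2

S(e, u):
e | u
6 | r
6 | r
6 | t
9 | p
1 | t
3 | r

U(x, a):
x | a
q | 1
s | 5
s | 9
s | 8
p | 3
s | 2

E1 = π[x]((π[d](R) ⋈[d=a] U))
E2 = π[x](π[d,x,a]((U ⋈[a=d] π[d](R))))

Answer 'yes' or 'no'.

E1 row counts bottom-up:
  R → 5
  π[d](R) → 5
  U → 6
  (π[d](R) ⋈[d=a] U) → 4
  π[x]((π[d](R) ⋈[d=a] U)) → 4
E2 row counts bottom-up:
  U → 6
  R → 5
  π[d](R) → 5
  (U ⋈[a=d] π[d](R)) → 4
  π[d,x,a]((U ⋈[a=d] π[d](R))) → 4
  π[x](π[d,x,a]((U ⋈[a=d] π[d](R)))) → 4

E1 and E2 produce the same multiset:
x
q
s
s
s

yes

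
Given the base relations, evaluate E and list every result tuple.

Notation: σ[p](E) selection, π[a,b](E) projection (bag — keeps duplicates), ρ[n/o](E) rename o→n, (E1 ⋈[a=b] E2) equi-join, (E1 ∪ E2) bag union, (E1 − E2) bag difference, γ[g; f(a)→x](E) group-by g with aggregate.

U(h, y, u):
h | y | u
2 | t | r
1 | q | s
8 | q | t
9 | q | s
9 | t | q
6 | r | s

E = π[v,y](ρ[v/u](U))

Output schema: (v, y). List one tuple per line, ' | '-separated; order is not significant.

Subexpression sizes:
  U → 6
  ρ[v/u](U) → 6
  π[v,y](ρ[v/u](U)) → 6

== RESULT ==
v | y
q | t
r | t
s | q
s | q
s | r
t | q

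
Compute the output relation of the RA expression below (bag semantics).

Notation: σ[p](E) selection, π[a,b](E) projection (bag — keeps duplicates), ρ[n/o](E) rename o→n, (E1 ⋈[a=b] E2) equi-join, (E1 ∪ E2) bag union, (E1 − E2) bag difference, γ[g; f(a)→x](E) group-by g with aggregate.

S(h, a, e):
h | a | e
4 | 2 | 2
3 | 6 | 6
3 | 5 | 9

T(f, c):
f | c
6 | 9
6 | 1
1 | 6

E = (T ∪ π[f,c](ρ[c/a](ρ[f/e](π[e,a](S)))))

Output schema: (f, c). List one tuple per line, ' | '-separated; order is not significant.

Subexpression sizes:
  T → 3
  S → 3
  π[e,a](S) → 3
  ρ[f/e](π[e,a](S)) → 3
  ρ[c/a](ρ[f/e](π[e,a](S))) → 3
  π[f,c](ρ[c/a](ρ[f/e](π[e,a](S)))) → 3
  (T ∪ π[f,c](ρ[c/a](ρ[f/e](π[e,a](S))))) → 6

== RESULT ==
f | c
1 | 6
2 | 2
6 | 1
6 | 6
6 | 9
9 | 5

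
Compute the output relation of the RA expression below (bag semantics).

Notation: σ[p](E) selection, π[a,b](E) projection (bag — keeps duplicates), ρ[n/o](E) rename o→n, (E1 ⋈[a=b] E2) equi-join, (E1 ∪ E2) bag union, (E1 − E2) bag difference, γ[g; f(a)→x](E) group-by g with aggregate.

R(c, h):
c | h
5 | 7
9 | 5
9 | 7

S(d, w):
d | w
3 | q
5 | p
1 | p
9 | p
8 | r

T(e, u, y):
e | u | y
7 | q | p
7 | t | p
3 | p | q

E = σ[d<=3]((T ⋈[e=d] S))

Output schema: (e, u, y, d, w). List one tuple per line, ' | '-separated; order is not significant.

Row counts bottom-up:
  T → 3
  S → 5
  (T ⋈[e=d] S) → 1
  σ[d<=3]((T ⋈[e=d] S)) → 1

== RESULT ==
e | u | y | d | w
3 | p | q | 3 | q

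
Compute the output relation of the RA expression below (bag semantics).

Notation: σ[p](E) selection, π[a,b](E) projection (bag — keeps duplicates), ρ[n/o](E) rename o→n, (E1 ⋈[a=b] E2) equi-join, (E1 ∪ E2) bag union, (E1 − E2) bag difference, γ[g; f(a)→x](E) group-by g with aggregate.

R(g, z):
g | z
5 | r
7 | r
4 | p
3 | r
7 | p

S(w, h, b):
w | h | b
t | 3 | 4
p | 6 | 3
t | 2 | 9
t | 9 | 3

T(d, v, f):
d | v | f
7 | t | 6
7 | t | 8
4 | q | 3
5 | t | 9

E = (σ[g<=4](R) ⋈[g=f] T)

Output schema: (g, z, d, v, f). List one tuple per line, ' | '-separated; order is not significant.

Subexpression sizes:
  R → 5
  σ[g<=4](R) → 2
  T → 4
  (σ[g<=4](R) ⋈[g=f] T) → 1

== RESULT ==
g | z | d | v | f
3 | r | 4 | q | 3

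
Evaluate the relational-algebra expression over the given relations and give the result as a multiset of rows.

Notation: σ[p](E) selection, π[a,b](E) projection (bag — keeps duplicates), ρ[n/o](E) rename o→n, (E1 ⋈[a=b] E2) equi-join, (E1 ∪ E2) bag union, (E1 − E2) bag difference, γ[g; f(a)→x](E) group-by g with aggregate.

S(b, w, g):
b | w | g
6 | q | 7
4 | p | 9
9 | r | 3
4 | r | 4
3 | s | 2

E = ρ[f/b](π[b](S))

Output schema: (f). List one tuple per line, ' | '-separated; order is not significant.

Subexpression sizes:
  S → 5
  π[b](S) → 5
  ρ[f/b](π[b](S)) → 5

== RESULT ==
f
3
4
4
6
9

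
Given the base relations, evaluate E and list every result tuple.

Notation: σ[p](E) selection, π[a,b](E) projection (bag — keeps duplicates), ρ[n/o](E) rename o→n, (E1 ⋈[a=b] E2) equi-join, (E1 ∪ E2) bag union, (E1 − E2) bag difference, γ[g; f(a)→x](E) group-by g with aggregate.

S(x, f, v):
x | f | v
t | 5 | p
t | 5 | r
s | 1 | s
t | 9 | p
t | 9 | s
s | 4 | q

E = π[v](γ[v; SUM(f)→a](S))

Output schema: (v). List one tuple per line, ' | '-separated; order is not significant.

Row counts bottom-up:
  S → 6
  γ[v; SUM(f)→a](S) → 4
  π[v](γ[v; SUM(f)→a](S)) → 4

== RESULT ==
v
p
q
r
s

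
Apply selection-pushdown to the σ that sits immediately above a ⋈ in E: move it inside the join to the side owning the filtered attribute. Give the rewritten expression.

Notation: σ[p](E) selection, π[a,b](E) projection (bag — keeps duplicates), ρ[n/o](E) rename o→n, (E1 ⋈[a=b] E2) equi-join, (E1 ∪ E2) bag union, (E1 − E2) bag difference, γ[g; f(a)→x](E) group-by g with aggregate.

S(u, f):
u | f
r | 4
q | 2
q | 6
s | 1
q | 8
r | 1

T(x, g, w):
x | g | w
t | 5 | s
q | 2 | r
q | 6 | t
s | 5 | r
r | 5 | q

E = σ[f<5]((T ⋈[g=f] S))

σ filters on f, owned by the right side.
E' = (T ⋈[g=f] σ[f<5](S))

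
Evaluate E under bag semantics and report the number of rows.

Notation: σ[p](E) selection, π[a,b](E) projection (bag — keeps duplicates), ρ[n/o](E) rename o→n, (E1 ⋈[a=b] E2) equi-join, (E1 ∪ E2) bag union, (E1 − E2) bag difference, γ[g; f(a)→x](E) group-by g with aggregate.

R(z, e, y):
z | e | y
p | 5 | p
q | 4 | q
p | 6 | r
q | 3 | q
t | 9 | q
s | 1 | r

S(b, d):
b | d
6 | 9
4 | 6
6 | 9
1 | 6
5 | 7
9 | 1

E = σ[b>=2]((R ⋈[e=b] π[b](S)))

Stepwise |·|:
  R → 6
  S → 6
  π[b](S) → 6
  (R ⋈[e=b] π[b](S)) → 6
  σ[b>=2]((R ⋈[e=b] π[b](S))) → 5

|E| = 5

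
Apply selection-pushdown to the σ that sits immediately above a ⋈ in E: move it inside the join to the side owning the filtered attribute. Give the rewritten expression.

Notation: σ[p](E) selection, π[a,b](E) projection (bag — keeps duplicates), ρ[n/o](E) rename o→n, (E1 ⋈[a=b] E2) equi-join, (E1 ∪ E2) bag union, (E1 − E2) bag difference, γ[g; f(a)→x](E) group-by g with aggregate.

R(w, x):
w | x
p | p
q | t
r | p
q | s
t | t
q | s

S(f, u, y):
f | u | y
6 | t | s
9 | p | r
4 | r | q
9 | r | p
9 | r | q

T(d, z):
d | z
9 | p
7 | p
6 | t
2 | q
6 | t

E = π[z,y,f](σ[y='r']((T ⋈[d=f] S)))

σ filters on y, owned by the right side.
E' = π[z,y,f]((T ⋈[d=f] σ[y='r'](S)))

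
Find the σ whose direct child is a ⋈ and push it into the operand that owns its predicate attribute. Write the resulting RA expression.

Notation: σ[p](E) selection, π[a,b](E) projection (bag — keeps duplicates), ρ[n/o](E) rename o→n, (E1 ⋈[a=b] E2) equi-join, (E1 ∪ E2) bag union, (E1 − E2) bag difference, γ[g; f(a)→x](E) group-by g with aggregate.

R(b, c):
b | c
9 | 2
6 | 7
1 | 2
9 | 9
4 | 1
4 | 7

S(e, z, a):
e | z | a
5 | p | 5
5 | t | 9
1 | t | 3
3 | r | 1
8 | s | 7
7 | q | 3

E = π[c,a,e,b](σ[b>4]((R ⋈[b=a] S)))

σ filters on b, owned by the left side.
E' = π[c,a,e,b]((σ[b>4](R) ⋈[b=a] S))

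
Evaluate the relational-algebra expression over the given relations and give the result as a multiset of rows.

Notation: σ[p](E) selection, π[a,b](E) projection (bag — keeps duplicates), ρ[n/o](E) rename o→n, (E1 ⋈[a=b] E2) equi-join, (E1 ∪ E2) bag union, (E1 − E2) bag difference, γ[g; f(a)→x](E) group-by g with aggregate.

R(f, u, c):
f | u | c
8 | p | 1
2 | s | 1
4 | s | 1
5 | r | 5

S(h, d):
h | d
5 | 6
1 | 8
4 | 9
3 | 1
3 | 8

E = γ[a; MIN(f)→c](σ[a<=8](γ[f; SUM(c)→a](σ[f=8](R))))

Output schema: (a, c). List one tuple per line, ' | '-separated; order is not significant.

Row counts bottom-up:
  R → 4
  σ[f=8](R) → 1
  γ[f; SUM(c)→a](σ[f=8](R)) → 1
  σ[a<=8](γ[f; SUM(c)→a](σ[f=8](R))) → 1
  γ[a; MIN(f)→c](σ[a<=8](γ[f; SUM(c)→a](σ[f=8](R)))) → 1

== RESULT ==
a | c
1 | 8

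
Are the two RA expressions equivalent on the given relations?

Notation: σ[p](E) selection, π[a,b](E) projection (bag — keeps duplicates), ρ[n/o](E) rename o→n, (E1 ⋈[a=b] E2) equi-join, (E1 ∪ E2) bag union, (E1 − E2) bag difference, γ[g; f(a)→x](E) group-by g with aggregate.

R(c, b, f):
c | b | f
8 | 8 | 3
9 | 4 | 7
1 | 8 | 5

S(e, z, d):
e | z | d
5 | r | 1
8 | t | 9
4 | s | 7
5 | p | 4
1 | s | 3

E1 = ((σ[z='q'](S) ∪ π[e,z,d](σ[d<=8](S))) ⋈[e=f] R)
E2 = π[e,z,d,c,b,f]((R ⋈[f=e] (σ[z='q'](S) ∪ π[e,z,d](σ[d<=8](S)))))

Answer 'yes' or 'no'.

E1 subexpression sizes:
  S → 5
  σ[z='q'](S) → 0
  S → 5
  σ[d<=8](S) → 4
  π[e,z,d](σ[d<=8](S)) → 4
  (σ[z='q'](S) ∪ π[e,z,d](σ[d<=8](S))) → 4
  R → 3
  ((σ[z='q'](S) ∪ π[e,z,d](σ[d<=8](S))) ⋈[e=f] R) → 2
E2 subexpression sizes:
  R → 3
  S → 5
  σ[z='q'](S) → 0
  S → 5
  σ[d<=8](S) → 4
  π[e,z,d](σ[d<=8](S)) → 4
  (σ[z='q'](S) ∪ π[e,z,d](σ[d<=8](S))) → 4
  (R ⋈[f=e] (σ[z='q'](S) ∪ π[e,z,d](σ[d<=8](S)))) → 2
  π[e,z,d,c,b,f]((R ⋈[f=e] (σ[z='q'](S) ∪ π[e,z,d](σ[d<=8](S))))) → 2

E1 and E2 produce the same multiset:
e | z | d | c | b | f
5 | p | 4 | 1 | 8 | 5
5 | r | 1 | 1 | 8 | 5

yes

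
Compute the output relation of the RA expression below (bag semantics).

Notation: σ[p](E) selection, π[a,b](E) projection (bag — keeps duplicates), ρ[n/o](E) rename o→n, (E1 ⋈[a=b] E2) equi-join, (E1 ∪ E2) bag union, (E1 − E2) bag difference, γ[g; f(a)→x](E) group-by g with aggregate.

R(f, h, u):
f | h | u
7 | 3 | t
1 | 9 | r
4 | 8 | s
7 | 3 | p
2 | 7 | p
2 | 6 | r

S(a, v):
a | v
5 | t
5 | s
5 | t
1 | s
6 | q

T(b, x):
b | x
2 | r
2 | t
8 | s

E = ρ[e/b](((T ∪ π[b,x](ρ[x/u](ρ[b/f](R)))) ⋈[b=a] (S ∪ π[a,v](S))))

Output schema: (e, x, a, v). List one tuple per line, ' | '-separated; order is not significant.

Subexpression sizes:
  T → 3
  R → 6
  ρ[b/f](R) → 6
  ρ[x/u](ρ[b/f](R)) → 6
  π[b,x](ρ[x/u](ρ[b/f](R))) → 6
  (T ∪ π[b,x](ρ[x/u](ρ[b/f](R)))) → 9
  S → 5
  S → 5
  π[a,v](S) → 5
  (S ∪ π[a,v](S)) → 10
  ((T ∪ π[b,x](ρ[x/u](ρ[b/f](R)))) ⋈[b=a] (S ∪ π[a,v](S))) → 2
  ρ[e/b](((T ∪ π[b,x](ρ[x/u](ρ[b/f](R)))) ⋈[b=a] (S ∪ π[a,v](S)))) → 2

== RESULT ==
e | x | a | v
1 | r | 1 | s
1 | r | 1 | s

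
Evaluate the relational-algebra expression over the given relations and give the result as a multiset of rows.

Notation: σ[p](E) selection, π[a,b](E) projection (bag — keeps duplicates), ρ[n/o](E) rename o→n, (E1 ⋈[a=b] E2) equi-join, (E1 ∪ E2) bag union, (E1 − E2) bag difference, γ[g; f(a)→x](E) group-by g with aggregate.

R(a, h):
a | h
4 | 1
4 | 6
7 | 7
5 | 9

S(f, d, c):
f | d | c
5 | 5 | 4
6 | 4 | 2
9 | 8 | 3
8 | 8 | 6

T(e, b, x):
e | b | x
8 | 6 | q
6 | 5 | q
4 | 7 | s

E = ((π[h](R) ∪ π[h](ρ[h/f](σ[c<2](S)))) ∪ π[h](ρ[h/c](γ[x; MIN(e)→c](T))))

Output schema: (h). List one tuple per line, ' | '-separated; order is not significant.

Per-node cardinality:
  R → 4
  π[h](R) → 4
  S → 4
  σ[c<2](S) → 0
  ρ[h/f](σ[c<2](S)) → 0
  π[h](ρ[h/f](σ[c<2](S))) → 0
  (π[h](R) ∪ π[h](ρ[h/f](σ[c<2](S)))) → 4
  T → 3
  γ[x; MIN(e)→c](T) → 2
  ρ[h/c](γ[x; MIN(e)→c](T)) → 2
  π[h](ρ[h/c](γ[x; MIN(e)→c](T))) → 2
  ((π[h](R) ∪ π[h](ρ[h/f](σ[c<2](S)))) ∪ π[h](ρ[h/c](γ[x; MIN(e)→c](T)))) → 6

== RESULT ==
h
1
4
6
6
7
9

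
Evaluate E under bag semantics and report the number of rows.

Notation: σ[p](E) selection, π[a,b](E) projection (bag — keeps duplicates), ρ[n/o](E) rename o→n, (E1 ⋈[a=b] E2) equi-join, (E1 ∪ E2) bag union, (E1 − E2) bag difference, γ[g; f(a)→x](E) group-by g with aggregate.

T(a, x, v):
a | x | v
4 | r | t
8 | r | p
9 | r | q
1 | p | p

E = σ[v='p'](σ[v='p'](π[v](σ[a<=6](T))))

Subexpression sizes:
  T → 4
  σ[a<=6](T) → 2
  π[v](σ[a<=6](T)) → 2
  σ[v='p'](π[v](σ[a<=6](T))) → 1
  σ[v='p'](σ[v='p'](π[v](σ[a<=6](T)))) → 1

|E| = 1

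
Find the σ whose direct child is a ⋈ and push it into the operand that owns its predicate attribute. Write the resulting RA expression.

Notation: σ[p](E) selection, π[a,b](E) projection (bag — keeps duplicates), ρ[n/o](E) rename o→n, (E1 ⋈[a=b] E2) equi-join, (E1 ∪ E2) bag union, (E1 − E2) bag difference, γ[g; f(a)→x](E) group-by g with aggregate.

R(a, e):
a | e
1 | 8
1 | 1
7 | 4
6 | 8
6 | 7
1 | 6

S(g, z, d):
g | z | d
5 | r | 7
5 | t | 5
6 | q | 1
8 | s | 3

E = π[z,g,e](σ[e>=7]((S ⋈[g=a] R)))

σ filters on e, owned by the right side.
E' = π[z,g,e]((S ⋈[g=a] σ[e>=7](R)))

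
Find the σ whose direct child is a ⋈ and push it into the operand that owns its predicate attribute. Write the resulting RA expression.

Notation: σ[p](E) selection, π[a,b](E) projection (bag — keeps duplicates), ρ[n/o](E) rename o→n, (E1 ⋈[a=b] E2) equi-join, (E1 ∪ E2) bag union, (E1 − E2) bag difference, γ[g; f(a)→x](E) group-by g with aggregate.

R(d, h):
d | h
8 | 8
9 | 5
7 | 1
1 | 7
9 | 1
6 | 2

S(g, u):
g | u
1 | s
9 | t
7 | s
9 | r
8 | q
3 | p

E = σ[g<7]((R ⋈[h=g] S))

σ filters on g, owned by the right side.
E' = (R ⋈[h=g] σ[g<7](S))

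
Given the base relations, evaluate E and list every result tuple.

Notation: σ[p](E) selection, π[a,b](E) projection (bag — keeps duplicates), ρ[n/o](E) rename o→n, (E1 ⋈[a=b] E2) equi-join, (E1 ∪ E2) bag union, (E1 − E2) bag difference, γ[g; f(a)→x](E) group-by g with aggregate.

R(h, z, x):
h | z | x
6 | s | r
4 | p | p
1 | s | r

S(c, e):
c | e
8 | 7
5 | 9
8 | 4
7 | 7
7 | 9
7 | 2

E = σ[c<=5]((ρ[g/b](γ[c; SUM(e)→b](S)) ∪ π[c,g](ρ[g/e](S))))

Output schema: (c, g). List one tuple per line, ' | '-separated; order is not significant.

Stepwise |·|:
  S → 6
  γ[c; SUM(e)→b](S) → 3
  ρ[g/b](γ[c; SUM(e)→b](S)) → 3
  S → 6
  ρ[g/e](S) → 6
  π[c,g](ρ[g/e](S)) → 6
  (ρ[g/b](γ[c; SUM(e)→b](S)) ∪ π[c,g](ρ[g/e](S))) → 9
  σ[c<=5]((ρ[g/b](γ[c; SUM(e)→b](S)) ∪ π[c,g](ρ[g/e](S)))) → 2

== RESULT ==
c | g
5 | 9
5 | 9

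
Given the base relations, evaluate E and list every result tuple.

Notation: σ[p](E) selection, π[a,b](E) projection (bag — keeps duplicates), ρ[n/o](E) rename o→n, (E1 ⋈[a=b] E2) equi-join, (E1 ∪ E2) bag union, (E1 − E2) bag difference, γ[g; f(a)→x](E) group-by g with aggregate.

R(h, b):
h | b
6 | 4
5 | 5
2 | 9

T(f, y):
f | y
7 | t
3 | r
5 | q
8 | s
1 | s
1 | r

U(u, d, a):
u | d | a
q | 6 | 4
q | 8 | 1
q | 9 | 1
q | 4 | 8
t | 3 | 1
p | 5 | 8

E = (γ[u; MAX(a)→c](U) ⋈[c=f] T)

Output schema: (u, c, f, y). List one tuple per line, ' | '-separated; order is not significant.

Row counts bottom-up:
  U → 6
  γ[u; MAX(a)→c](U) → 3
  T → 6
  (γ[u; MAX(a)→c](U) ⋈[c=f] T) → 4

== RESULT ==
u | c | f | y
p | 8 | 8 | s
q | 8 | 8 | s
t | 1 | 1 | r
t | 1 | 1 | s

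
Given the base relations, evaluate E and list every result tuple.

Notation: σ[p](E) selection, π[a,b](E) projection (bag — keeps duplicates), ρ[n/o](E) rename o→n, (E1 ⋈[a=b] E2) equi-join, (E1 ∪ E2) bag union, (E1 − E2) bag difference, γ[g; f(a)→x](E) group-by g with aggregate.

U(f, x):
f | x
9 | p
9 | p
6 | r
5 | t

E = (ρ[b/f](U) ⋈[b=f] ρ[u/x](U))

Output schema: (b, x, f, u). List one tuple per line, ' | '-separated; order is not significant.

Stepwise |·|:
  U → 4
  ρ[b/f](U) → 4
  U → 4
  ρ[u/x](U) → 4
  (ρ[b/f](U) ⋈[b=f] ρ[u/x](U)) → 6

== RESULT ==
b | x | f | u
5 | t | 5 | t
6 | r | 6 | r
9 | p | 9 | p
9 | p | 9 | p
9 | p | 9 | p
9 | p | 9 | p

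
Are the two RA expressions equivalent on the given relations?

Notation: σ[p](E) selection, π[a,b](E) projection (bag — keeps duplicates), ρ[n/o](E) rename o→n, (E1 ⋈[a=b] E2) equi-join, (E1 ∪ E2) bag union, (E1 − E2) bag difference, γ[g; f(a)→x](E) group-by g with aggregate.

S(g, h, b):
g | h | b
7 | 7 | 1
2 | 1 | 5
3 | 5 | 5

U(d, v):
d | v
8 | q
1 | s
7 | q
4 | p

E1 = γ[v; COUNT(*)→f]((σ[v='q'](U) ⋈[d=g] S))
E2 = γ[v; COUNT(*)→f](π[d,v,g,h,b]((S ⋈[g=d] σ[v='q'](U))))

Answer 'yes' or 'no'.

E1 subexpression sizes:
  U → 4
  σ[v='q'](U) → 2
  S → 3
  (σ[v='q'](U) ⋈[d=g] S) → 1
  γ[v; COUNT(*)→f]((σ[v='q'](U) ⋈[d=g] S)) → 1
E2 subexpression sizes:
  S → 3
  U → 4
  σ[v='q'](U) → 2
  (S ⋈[g=d] σ[v='q'](U)) → 1
  π[d,v,g,h,b]((S ⋈[g=d] σ[v='q'](U))) → 1
  γ[v; COUNT(*)→f](π[d,v,g,h,b]((S ⋈[g=d] σ[v='q'](U)))) → 1

E1 and E2 produce the same multiset:
v | f
q | 1

yes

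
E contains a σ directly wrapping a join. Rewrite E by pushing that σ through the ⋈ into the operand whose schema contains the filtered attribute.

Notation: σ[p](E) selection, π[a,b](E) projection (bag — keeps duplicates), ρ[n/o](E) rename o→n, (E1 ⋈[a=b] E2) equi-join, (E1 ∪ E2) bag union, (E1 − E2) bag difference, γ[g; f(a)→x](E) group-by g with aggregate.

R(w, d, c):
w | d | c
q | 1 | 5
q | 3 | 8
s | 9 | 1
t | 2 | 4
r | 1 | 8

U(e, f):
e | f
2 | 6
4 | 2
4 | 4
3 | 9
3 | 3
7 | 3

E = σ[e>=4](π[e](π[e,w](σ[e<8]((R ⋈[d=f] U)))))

σ filters on e, owned by the right side.
E' = σ[e>=4](π[e](π[e,w]((R ⋈[d=f] σ[e<8](U)))))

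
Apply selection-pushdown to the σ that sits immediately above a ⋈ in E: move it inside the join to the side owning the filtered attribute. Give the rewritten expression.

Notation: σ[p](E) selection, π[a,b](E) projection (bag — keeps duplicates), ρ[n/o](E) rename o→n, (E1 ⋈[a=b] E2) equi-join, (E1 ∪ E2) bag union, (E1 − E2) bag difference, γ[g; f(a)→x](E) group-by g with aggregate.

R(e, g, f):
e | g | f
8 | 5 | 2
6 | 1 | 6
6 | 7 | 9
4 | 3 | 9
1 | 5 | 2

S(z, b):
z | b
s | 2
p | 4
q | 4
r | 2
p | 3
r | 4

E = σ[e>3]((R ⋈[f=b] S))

σ filters on e, owned by the left side.
E' = (σ[e>3](R) ⋈[f=b] S)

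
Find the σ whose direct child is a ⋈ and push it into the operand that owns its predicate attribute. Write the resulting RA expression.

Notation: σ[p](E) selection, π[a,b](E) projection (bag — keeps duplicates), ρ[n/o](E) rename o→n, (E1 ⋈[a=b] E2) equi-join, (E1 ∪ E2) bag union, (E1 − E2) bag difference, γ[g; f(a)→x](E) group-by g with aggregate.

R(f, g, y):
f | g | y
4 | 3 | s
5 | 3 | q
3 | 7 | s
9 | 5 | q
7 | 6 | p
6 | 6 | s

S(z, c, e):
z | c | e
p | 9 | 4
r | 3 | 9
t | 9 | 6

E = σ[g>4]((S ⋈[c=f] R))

σ filters on g, owned by the right side.
E' = (S ⋈[c=f] σ[g>4](R))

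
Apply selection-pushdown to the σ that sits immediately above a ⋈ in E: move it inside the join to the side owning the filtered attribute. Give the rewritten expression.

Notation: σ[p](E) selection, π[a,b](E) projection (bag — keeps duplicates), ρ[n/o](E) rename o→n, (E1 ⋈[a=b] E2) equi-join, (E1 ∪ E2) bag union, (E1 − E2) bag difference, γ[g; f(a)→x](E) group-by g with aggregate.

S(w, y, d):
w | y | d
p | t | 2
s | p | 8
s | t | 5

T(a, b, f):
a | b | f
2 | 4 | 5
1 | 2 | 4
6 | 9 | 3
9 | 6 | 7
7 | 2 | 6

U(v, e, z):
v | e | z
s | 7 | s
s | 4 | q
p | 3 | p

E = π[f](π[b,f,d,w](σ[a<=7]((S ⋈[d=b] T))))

σ filters on a, owned by the right side.
E' = π[f](π[b,f,d,w]((S ⋈[d=b] σ[a<=7](T))))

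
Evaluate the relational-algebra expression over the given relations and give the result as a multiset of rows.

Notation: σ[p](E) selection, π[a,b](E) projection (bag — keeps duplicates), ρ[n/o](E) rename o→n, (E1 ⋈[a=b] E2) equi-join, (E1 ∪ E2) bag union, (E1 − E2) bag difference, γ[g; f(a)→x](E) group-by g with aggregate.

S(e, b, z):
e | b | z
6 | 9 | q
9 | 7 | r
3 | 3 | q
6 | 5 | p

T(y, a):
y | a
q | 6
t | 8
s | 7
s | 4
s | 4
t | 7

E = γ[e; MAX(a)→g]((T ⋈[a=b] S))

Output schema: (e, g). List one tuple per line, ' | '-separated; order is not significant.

Per-node cardinality:
  T → 6
  S → 4
  (T ⋈[a=b] S) → 2
  γ[e; MAX(a)→g]((T ⋈[a=b] S)) → 1

== RESULT ==
e | g
9 | 7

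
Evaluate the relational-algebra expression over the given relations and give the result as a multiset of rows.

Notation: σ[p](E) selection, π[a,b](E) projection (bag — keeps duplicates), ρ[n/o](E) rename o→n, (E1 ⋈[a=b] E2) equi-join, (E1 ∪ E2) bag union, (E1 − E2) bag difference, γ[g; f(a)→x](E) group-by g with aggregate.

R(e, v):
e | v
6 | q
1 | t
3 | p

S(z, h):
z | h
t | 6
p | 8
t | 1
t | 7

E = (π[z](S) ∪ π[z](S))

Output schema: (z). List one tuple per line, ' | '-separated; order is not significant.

Stepwise |·|:
  S → 4
  π[z](S) → 4
  S → 4
  π[z](S) → 4
  (π[z](S) ∪ π[z](S)) → 8

== RESULT ==
z
p
p
t
t
t
t
t
t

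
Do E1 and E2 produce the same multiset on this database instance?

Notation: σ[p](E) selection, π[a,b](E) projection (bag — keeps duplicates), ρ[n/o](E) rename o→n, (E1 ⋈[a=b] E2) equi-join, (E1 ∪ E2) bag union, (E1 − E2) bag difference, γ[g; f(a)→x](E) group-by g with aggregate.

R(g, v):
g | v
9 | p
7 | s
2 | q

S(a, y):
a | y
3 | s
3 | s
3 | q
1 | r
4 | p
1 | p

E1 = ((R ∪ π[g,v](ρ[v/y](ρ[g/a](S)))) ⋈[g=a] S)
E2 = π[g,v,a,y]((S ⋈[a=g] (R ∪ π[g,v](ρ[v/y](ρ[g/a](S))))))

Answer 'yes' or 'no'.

E1 row counts bottom-up:
  R → 3
  S → 6
  ρ[g/a](S) → 6
  ρ[v/y](ρ[g/a](S)) → 6
  π[g,v](ρ[v/y](ρ[g/a](S))) → 6
  (R ∪ π[g,v](ρ[v/y](ρ[g/a](S)))) → 9
  S → 6
  ((R ∪ π[g,v](ρ[v/y](ρ[g/a](S)))) ⋈[g=a] S) → 14
E2 row counts bottom-up:
  S → 6
  R → 3
  S → 6
  ρ[g/a](S) → 6
  ρ[v/y](ρ[g/a](S)) → 6
  π[g,v](ρ[v/y](ρ[g/a](S))) → 6
  (R ∪ π[g,v](ρ[v/y](ρ[g/a](S)))) → 9
  (S ⋈[a=g] (R ∪ π[g,v](ρ[v/y](ρ[g/a](S))))) → 14
  π[g,v,a,y]((S ⋈[a=g] (R ∪ π[g,v](ρ[v/y](ρ[g/a](S)))))) → 14

E1 and E2 produce the same multiset:
g | v | a | y
1 | p | 1 | p
1 | p | 1 | r
1 | r | 1 | p
1 | r | 1 | r
3 | q | 3 | q
3 | q | 3 | s
3 | q | 3 | s
3 | s | 3 | q
3 | s | 3 | q
3 | s | 3 | s
3 | s | 3 | s
3 | s | 3 | s
3 | s | 3 | s
4 | p | 4 | p

yes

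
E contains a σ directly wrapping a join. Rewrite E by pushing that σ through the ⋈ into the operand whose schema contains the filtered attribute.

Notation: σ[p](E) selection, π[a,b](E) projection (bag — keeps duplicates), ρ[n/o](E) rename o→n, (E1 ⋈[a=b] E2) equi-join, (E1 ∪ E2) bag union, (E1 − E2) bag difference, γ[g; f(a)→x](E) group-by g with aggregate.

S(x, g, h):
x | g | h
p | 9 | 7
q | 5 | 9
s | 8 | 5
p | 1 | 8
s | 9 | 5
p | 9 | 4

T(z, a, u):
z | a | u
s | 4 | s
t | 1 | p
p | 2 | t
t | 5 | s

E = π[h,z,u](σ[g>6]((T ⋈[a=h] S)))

σ filters on g, owned by the right side.
E' = π[h,z,u]((T ⋈[a=h] σ[g>6](S)))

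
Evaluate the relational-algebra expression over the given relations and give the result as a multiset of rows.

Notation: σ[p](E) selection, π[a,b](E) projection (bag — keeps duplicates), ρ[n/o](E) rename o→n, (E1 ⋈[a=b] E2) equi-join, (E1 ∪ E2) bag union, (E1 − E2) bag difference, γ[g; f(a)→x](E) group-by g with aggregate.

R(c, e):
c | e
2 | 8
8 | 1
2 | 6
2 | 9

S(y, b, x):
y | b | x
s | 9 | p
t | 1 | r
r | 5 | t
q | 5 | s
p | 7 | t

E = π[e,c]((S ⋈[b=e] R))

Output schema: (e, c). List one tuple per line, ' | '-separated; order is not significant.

Subexpression sizes:
  S → 5
  R → 4
  (S ⋈[b=e] R) → 2
  π[e,c]((S ⋈[b=e] R)) → 2

== RESULT ==
e | c
1 | 8
9 | 2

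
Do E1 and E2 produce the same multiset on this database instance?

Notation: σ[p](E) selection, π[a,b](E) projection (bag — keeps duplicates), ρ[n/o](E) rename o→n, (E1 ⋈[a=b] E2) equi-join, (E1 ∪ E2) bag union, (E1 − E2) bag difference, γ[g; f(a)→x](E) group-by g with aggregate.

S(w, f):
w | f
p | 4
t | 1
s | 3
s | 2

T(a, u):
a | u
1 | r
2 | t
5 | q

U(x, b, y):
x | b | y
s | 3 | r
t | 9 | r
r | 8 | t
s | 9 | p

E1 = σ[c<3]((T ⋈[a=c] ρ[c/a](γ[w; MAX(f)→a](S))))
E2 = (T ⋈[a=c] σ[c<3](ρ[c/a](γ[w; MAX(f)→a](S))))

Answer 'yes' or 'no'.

E1 subexpression sizes:
  T → 3
  S → 4
  γ[w; MAX(f)→a](S) → 3
  ρ[c/a](γ[w; MAX(f)→a](S)) → 3
  (T ⋈[a=c] ρ[c/a](γ[w; MAX(f)→a](S))) → 1
  σ[c<3]((T ⋈[a=c] ρ[c/a](γ[w; MAX(f)→a](S)))) → 1
E2 subexpression sizes:
  T → 3
  S → 4
  γ[w; MAX(f)→a](S) → 3
  ρ[c/a](γ[w; MAX(f)→a](S)) → 3
  σ[c<3](ρ[c/a](γ[w; MAX(f)→a](S))) → 1
  (T ⋈[a=c] σ[c<3](ρ[c/a](γ[w; MAX(f)→a](S)))) → 1

E1 and E2 produce the same multiset:
a | u | w | c
1 | r | t | 1

yes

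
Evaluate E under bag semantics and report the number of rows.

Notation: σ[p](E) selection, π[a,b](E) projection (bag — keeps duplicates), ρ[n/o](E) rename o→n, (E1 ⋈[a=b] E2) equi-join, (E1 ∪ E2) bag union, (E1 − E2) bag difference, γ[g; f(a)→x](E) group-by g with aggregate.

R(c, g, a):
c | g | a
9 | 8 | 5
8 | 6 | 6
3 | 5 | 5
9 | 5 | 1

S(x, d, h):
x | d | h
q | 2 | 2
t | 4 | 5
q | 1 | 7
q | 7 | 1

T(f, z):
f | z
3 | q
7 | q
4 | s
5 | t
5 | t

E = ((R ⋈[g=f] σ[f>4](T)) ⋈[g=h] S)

Row counts bottom-up:
  R → 4
  T → 5
  σ[f>4](T) → 3
  (R ⋈[g=f] σ[f>4](T)) → 4
  S → 4
  ((R ⋈[g=f] σ[f>4](T)) ⋈[g=h] S) → 4

|E| = 4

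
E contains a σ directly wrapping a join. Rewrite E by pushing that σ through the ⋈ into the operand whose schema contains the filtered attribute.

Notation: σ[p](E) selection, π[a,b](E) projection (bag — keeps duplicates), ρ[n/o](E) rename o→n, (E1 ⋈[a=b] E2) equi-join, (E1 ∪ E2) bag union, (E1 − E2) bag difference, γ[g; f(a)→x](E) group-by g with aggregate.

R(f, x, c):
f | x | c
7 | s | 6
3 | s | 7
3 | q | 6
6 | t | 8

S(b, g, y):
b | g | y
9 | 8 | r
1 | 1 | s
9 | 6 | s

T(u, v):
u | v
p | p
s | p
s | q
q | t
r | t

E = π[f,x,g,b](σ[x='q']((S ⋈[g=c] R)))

σ filters on x, owned by the right side.
E' = π[f,x,g,b]((S ⋈[g=c] σ[x='q'](R)))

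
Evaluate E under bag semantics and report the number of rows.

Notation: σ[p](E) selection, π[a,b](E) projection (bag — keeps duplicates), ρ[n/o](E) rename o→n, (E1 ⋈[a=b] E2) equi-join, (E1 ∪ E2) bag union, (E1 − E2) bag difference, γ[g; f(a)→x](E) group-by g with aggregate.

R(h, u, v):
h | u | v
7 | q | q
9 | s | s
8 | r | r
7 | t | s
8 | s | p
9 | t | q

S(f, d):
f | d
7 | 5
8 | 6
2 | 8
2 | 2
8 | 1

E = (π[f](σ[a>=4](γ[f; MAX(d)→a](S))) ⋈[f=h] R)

Row counts bottom-up:
  S → 5
  γ[f; MAX(d)→a](S) → 3
  σ[a>=4](γ[f; MAX(d)→a](S)) → 3
  π[f](σ[a>=4](γ[f; MAX(d)→a](S))) → 3
  R → 6
  (π[f](σ[a>=4](γ[f; MAX(d)→a](S))) ⋈[f=h] R) → 4

|E| = 4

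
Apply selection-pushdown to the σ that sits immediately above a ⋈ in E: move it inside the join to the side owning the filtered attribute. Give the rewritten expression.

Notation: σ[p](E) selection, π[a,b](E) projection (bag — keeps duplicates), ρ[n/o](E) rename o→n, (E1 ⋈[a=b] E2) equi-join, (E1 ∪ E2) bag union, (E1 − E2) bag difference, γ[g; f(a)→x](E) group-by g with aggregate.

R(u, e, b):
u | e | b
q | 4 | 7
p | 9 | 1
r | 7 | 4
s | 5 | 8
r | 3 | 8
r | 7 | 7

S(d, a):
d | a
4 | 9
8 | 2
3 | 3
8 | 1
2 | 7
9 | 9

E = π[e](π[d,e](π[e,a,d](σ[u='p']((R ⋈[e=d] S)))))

σ filters on u, owned by the left side.
E' = π[e](π[d,e](π[e,a,d]((σ[u='p'](R) ⋈[e=d] S))))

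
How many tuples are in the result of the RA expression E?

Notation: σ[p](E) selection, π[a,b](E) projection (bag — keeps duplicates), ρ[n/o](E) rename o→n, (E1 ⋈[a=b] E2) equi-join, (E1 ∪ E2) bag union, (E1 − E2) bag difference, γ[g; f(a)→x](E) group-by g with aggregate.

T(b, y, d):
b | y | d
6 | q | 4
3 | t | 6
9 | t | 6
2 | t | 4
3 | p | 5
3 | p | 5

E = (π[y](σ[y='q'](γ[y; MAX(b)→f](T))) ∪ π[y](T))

Row counts bottom-up:
  T → 6
  γ[y; MAX(b)→f](T) → 3
  σ[y='q'](γ[y; MAX(b)→f](T)) → 1
  π[y](σ[y='q'](γ[y; MAX(b)→f](T))) → 1
  T → 6
  π[y](T) → 6
  (π[y](σ[y='q'](γ[y; MAX(b)→f](T))) ∪ π[y](T)) → 7

|E| = 7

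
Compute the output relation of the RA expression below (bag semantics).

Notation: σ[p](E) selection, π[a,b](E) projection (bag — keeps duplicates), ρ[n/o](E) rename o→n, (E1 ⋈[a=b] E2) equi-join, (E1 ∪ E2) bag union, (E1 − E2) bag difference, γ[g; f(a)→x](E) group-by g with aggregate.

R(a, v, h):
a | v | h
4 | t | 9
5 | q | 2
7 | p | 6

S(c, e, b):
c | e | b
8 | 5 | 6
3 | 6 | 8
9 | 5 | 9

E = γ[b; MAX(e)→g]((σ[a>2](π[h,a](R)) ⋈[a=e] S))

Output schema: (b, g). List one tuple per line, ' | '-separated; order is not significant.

Stepwise |·|:
  R → 3
  π[h,a](R) → 3
  σ[a>2](π[h,a](R)) → 3
  S → 3
  (σ[a>2](π[h,a](R)) ⋈[a=e] S) → 2
  γ[b; MAX(e)→g]((σ[a>2](π[h,a](R)) ⋈[a=e] S)) → 2

== RESULT ==
b | g
6 | 5
9 | 5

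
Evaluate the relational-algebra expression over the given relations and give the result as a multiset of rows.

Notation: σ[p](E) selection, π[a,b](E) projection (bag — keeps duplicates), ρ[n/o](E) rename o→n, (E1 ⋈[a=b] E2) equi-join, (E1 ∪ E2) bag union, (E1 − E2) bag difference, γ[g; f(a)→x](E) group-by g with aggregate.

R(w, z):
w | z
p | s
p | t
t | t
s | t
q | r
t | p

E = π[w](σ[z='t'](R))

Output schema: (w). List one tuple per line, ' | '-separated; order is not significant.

Row counts bottom-up:
  R → 6
  σ[z='t'](R) → 3
  π[w](σ[z='t'](R)) → 3

== RESULT ==
w
p
s
t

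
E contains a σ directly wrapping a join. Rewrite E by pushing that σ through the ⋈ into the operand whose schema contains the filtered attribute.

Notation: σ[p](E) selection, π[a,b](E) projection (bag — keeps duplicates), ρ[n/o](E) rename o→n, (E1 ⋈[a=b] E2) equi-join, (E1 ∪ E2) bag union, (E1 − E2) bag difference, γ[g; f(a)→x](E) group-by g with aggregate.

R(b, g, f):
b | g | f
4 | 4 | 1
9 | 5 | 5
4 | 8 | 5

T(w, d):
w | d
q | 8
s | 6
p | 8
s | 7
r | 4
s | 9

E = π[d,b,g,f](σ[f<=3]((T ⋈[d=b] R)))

σ filters on f, owned by the right side.
E' = π[d,b,g,f]((T ⋈[d=b] σ[f<=3](R)))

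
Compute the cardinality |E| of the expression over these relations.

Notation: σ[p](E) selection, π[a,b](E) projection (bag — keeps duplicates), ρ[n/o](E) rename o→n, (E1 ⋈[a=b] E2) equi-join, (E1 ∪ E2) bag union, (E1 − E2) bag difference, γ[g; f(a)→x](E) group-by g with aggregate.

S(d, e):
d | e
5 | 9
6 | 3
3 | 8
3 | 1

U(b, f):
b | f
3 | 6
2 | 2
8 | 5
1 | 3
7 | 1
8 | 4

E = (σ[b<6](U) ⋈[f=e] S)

Row counts bottom-up:
  U → 6
  σ[b<6](U) → 3
  S → 4
  (σ[b<6](U) ⋈[f=e] S) → 1

|E| = 1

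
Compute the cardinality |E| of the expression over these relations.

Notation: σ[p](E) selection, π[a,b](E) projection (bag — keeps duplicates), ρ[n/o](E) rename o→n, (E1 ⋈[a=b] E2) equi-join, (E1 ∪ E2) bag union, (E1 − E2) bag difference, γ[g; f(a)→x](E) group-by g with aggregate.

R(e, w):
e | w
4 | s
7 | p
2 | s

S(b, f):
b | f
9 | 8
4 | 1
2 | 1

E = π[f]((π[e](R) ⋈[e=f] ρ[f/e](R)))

Row counts bottom-up:
  R → 3
  π[e](R) → 3
  R → 3
  ρ[f/e](R) → 3
  (π[e](R) ⋈[e=f] ρ[f/e](R)) → 3
  π[f]((π[e](R) ⋈[e=f] ρ[f/e](R))) → 3

|E| = 3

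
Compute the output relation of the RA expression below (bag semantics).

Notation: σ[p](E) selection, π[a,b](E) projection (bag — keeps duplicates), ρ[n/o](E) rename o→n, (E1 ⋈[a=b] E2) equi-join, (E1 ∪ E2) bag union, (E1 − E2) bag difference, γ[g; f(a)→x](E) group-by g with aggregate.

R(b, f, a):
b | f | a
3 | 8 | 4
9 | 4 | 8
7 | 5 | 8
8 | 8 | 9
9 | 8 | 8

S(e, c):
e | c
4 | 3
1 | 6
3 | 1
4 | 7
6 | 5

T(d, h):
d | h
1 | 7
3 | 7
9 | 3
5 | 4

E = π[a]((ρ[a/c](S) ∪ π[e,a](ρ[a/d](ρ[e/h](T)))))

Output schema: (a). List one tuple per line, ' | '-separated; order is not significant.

Per-node cardinality:
  S → 5
  ρ[a/c](S) → 5
  T → 4
  ρ[e/h](T) → 4
  ρ[a/d](ρ[e/h](T)) → 4
  π[e,a](ρ[a/d](ρ[e/h](T))) → 4
  (ρ[a/c](S) ∪ π[e,a](ρ[a/d](ρ[e/h](T)))) → 9
  π[a]((ρ[a/c](S) ∪ π[e,a](ρ[a/d](ρ[e/h](T))))) → 9

== RESULT ==
a
1
1
3
3
5
5
6
7
9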